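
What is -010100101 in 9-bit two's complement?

Original: 010100101
Step 1 - Invert all bits: 101011010
Step 2 - Add 1: 101011011
Verification: 010100101 + 101011011 = 1000000000; discarding the end carry (carry out of the top bit) leaves the 9-bit value 000000000, as required for x + (-x)



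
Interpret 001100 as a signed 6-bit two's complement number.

Binary: 001100
Sign bit: 0 (non-negative)
Read directly as an unsigned value:
001100 = 8 + 4 = 12
Value: 12



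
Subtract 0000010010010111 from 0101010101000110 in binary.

Method 1 - Direct subtraction (column by column from the right: bit − bit − borrow-in; if negative, add 2 and borrow 1 from the next column):
borrow: 0000000101111110
        0101010101000110
-       0000010010010111
------------------------
        0101000010101111

Method 2 - Add two's complement:
Two's complement of 0000010010010111: invert → 1111101101101000, add 1 → 1111101101101001
  0101010101000110
+ 1111101101101001
------------------
 10101000010101111  (end carry out of the top bit = 1)
Discarding the end carry: 0101000010101111
Decimal check:
  0101010101000110 = 16384 + 4096 + 1024 + 256 + 64 + 4 + 2 = 21830
  0000010010010111 = 1024 + 128 + 16 + 4 + 2 + 1 = 1175
  21830 - 1175 = 20655, and 0101000010101111 = 16384 + 4096 + 128 + 32 + 8 + 4 + 2 + 1 = 20655 ✓



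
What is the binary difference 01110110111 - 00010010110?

Method 1 - Direct subtraction (column by column from the right: bit − bit − borrow-in; if negative, add 2 and borrow 1 from the next column):
borrow: 00000000000
        01110110111
-       00010010110
-------------------
        01100100001

Method 2 - Add two's complement:
Two's complement of 00010010110: invert → 11101101001, add 1 → 11101101010
  01110110111
+ 11101101010
-------------
 101100100001  (end carry out of the top bit = 1)
Discarding the end carry: 01100100001
Decimal check:
  01110110111 = 512 + 256 + 128 + 32 + 16 + 4 + 2 + 1 = 951
  00010010110 = 128 + 16 + 4 + 2 = 150
  951 - 150 = 801, and 01100100001 = 512 + 256 + 32 + 1 = 801 ✓



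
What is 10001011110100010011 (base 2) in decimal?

Sum of powers of 2 for each 1-bit:
2^0 + 2^1 + 2^4 + 2^8 + 2^10 + 2^11 + 2^12 + 2^13 + 2^15 + 2^19
= 1 + 2 + 16 + 256 + 1024 + 2048 + 4096 + 8192 + 32768 + 524288
= 572691



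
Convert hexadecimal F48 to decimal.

Expand by place value (powers of 16):
Digit values: F = 15
F48 = 15 × 16^2 + 4 × 16^1 + 8 × 16^0
= 15 × 256 + 4 × 16 + 8 × 1
= 3840 + 64 + 8
= 3912



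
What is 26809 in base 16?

Using repeated division by 16 (digits 10–15 are A–F):
26809 ÷ 16 = 1675 remainder 9
1675 ÷ 16 = 104 remainder 11 (B)
104 ÷ 16 = 6 remainder 8
6 ÷ 16 = 0 remainder 6
Reading remainders bottom to top: 68B9



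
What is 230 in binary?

Using repeated division by 2:
230 ÷ 2 = 115 remainder 0
115 ÷ 2 = 57 remainder 1
57 ÷ 2 = 28 remainder 1
28 ÷ 2 = 14 remainder 0
14 ÷ 2 = 7 remainder 0
7 ÷ 2 = 3 remainder 1
3 ÷ 2 = 1 remainder 1
1 ÷ 2 = 0 remainder 1
Reading remainders bottom to top: 11100110



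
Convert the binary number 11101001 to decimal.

Sum of powers of 2 for each 1-bit:
2^0 + 2^3 + 2^5 + 2^6 + 2^7
= 1 + 8 + 32 + 64 + 128
= 233



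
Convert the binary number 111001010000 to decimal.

Sum of powers of 2 for each 1-bit:
2^4 + 2^6 + 2^9 + 2^10 + 2^11
= 16 + 64 + 512 + 1024 + 2048
= 3664



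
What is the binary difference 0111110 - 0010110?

Method 1 - Direct subtraction (column by column from the right: bit − bit − borrow-in; if negative, add 2 and borrow 1 from the next column):
borrow: 0000000
        0111110
-       0010110
---------------
        0101000

Method 2 - Add two's complement:
Two's complement of 0010110: invert → 1101001, add 1 → 1101010
  0111110
+ 1101010
---------
 10101000  (end carry out of the top bit = 1)
Discarding the end carry: 0101000
Decimal check:
  0111110 = 32 + 16 + 8 + 4 + 2 = 62
  0010110 = 16 + 4 + 2 = 22
  62 - 22 = 40, and 0101000 = 32 + 8 = 40 ✓



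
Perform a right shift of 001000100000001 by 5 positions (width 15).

Original: 001000100000001 (decimal 4353)
Shift right by 5 positions
Drop the 5 low bits; fill with zeros on the left
Result: 000000010001000 (decimal 136)
Equivalent: 4353 >> 5 = 4353 ÷ 2^5 = 136



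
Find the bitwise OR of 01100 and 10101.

OR: 1 when either bit is 1
  01100
| 10101
-------
  11101
Decimal: 12 | 21 = 29



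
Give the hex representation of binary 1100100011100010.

Group into 4-bit nibbles from right:
  1100 = C
  1000 = 8
  1110 = E
  0010 = 2
Result: C8E2



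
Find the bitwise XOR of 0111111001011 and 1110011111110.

XOR: 1 when bits differ
  0111111001011
^ 1110011111110
---------------
  1001100110101
Decimal: 4043 ^ 7422 = 4917



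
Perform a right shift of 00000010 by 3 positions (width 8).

Original: 00000010 (decimal 2)
Shift right by 3 positions
Drop the 3 low bits; fill with zeros on the left
Result: 00000000 (decimal 0)
Equivalent: 2 >> 3 = 2 ÷ 2^3 = 0



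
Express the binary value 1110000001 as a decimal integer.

Sum of powers of 2 for each 1-bit:
2^0 + 2^7 + 2^8 + 2^9
= 1 + 128 + 256 + 512
= 897



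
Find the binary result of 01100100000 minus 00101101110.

Method 1 - Direct subtraction (column by column from the right: bit − bit − borrow-in; if negative, add 2 and borrow 1 from the next column):
borrow: 01111111100
        01100100000
-       00101101110
-------------------
        00110110010

Method 2 - Add two's complement:
Two's complement of 00101101110: invert → 11010010001, add 1 → 11010010010
  01100100000
+ 11010010010
-------------
 100110110010  (end carry out of the top bit = 1)
Discarding the end carry: 00110110010
Decimal check:
  01100100000 = 512 + 256 + 32 = 800
  00101101110 = 256 + 64 + 32 + 8 + 4 + 2 = 366
  800 - 366 = 434, and 00110110010 = 256 + 128 + 32 + 16 + 2 = 434 ✓



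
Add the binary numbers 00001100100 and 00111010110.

Add column by column from the right: bit + bit + carry-in; write the sum mod 2, carry 1 when the sum is 2 or 3.
carry:  01110001000
        00001100100
+       00111010110
-------------------
       001000111010
(the carry out of the leftmost column, 0, becomes the leading bit)
Decimal check:
  00001100100 = 64 + 32 + 4 = 100
  00111010110 = 256 + 128 + 64 + 16 + 4 + 2 = 470
  100 + 470 = 570, and 001000111010 = 512 + 32 + 16 + 8 + 2 = 570 ✓



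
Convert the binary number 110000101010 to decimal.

Sum of powers of 2 for each 1-bit:
2^1 + 2^3 + 2^5 + 2^10 + 2^11
= 2 + 8 + 32 + 1024 + 2048
= 3114



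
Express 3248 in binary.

Using repeated division by 2:
3248 ÷ 2 = 1624 remainder 0
1624 ÷ 2 = 812 remainder 0
812 ÷ 2 = 406 remainder 0
406 ÷ 2 = 203 remainder 0
203 ÷ 2 = 101 remainder 1
101 ÷ 2 = 50 remainder 1
50 ÷ 2 = 25 remainder 0
25 ÷ 2 = 12 remainder 1
12 ÷ 2 = 6 remainder 0
6 ÷ 2 = 3 remainder 0
3 ÷ 2 = 1 remainder 1
1 ÷ 2 = 0 remainder 1
Reading remainders bottom to top: 110010110000



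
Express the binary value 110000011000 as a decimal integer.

Sum of powers of 2 for each 1-bit:
2^3 + 2^4 + 2^10 + 2^11
= 8 + 16 + 1024 + 2048
= 3096



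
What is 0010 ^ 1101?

XOR: 1 when bits differ
  0010
^ 1101
------
  1111
Decimal: 2 ^ 13 = 15



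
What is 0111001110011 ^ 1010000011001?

XOR: 1 when bits differ
  0111001110011
^ 1010000011001
---------------
  1101001101010
Decimal: 3699 ^ 5145 = 6762



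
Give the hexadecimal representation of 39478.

Using repeated division by 16 (digits 10–15 are A–F):
39478 ÷ 16 = 2467 remainder 6
2467 ÷ 16 = 154 remainder 3
154 ÷ 16 = 9 remainder 10 (A)
9 ÷ 16 = 0 remainder 9
Reading remainders bottom to top: 9A36



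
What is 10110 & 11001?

AND: 1 only when both bits are 1
  10110
& 11001
-------
  10000
Decimal: 22 & 25 = 16



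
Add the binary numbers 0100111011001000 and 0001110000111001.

Add column by column from the right: bit + bit + carry-in; write the sum mod 2, carry 1 when the sum is 2 or 3.
carry:  0011100111110000
        0100111011001000
+       0001110000111001
------------------------
       00110101100000001
(the carry out of the leftmost column, 0, becomes the leading bit)
Decimal check:
  0100111011001000 = 16384 + 2048 + 1024 + 512 + 128 + 64 + 8 = 20168
  0001110000111001 = 4096 + 2048 + 1024 + 32 + 16 + 8 + 1 = 7225
  20168 + 7225 = 27393, and 00110101100000001 = 16384 + 8192 + 2048 + 512 + 256 + 1 = 27393 ✓



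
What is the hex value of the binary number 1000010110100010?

Group into 4-bit nibbles from right:
  1000 = 8
  0101 = 5
  1010 = A
  0010 = 2
Result: 85A2



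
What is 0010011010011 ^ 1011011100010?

XOR: 1 when bits differ
  0010011010011
^ 1011011100010
---------------
  1001000110001
Decimal: 1235 ^ 5858 = 4657



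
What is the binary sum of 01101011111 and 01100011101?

Add column by column from the right: bit + bit + carry-in; write the sum mod 2, carry 1 when the sum is 2 or 3.
carry:  11000111110
        01101011111
+       01100011101
-------------------
       011001111100
(the carry out of the leftmost column, 0, becomes the leading bit)
Decimal check:
  01101011111 = 512 + 256 + 64 + 16 + 8 + 4 + 2 + 1 = 863
  01100011101 = 512 + 256 + 16 + 8 + 4 + 1 = 797
  863 + 797 = 1660, and 011001111100 = 1024 + 512 + 64 + 32 + 16 + 8 + 4 = 1660 ✓



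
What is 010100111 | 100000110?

OR: 1 when either bit is 1
  010100111
| 100000110
-----------
  110100111
Decimal: 167 | 262 = 423



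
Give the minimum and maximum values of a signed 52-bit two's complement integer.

For 52-bit two's complement:
Minimum: -2^51 = -2251799813685248
Maximum: 2^51 - 1 = 2251799813685247



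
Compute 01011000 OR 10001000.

OR: 1 when either bit is 1
  01011000
| 10001000
----------
  11011000
Decimal: 88 | 136 = 216



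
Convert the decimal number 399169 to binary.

Using repeated division by 2:
399169 ÷ 2 = 199584 remainder 1
199584 ÷ 2 = 99792 remainder 0
99792 ÷ 2 = 49896 remainder 0
49896 ÷ 2 = 24948 remainder 0
24948 ÷ 2 = 12474 remainder 0
12474 ÷ 2 = 6237 remainder 0
6237 ÷ 2 = 3118 remainder 1
3118 ÷ 2 = 1559 remainder 0
1559 ÷ 2 = 779 remainder 1
779 ÷ 2 = 389 remainder 1
389 ÷ 2 = 194 remainder 1
194 ÷ 2 = 97 remainder 0
97 ÷ 2 = 48 remainder 1
48 ÷ 2 = 24 remainder 0
24 ÷ 2 = 12 remainder 0
12 ÷ 2 = 6 remainder 0
6 ÷ 2 = 3 remainder 0
3 ÷ 2 = 1 remainder 1
1 ÷ 2 = 0 remainder 1
Reading remainders bottom to top: 1100001011101000001



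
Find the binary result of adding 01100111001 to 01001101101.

Add column by column from the right: bit + bit + carry-in; write the sum mod 2, carry 1 when the sum is 2 or 3.
carry:  10011110010
        01100111001
+       01001101101
-------------------
       010110100110
(the carry out of the leftmost column, 0, becomes the leading bit)
Decimal check:
  01100111001 = 512 + 256 + 32 + 16 + 8 + 1 = 825
  01001101101 = 512 + 64 + 32 + 8 + 4 + 1 = 621
  825 + 621 = 1446, and 010110100110 = 1024 + 256 + 128 + 32 + 4 + 2 = 1446 ✓



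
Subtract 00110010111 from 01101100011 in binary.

Method 1 - Direct subtraction (column by column from the right: bit − bit − borrow-in; if negative, add 2 and borrow 1 from the next column):
borrow: 01100111000
        01101100011
-       00110010111
-------------------
        00111001100

Method 2 - Add two's complement:
Two's complement of 00110010111: invert → 11001101000, add 1 → 11001101001
  01101100011
+ 11001101001
-------------
 100111001100  (end carry out of the top bit = 1)
Discarding the end carry: 00111001100
Decimal check:
  01101100011 = 512 + 256 + 64 + 32 + 2 + 1 = 867
  00110010111 = 256 + 128 + 16 + 4 + 2 + 1 = 407
  867 - 407 = 460, and 00111001100 = 256 + 128 + 64 + 8 + 4 = 460 ✓



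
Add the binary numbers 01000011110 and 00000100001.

Add column by column from the right: bit + bit + carry-in; write the sum mod 2, carry 1 when the sum is 2 or 3.
carry:  00000000000
        01000011110
+       00000100001
-------------------
       001000111111
(the carry out of the leftmost column, 0, becomes the leading bit)
Decimal check:
  01000011110 = 512 + 16 + 8 + 4 + 2 = 542
  00000100001 = 32 + 1 = 33
  542 + 33 = 575, and 001000111111 = 512 + 32 + 16 + 8 + 4 + 2 + 1 = 575 ✓



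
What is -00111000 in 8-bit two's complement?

Original: 00111000
Step 1 - Invert all bits: 11000111
Step 2 - Add 1: 11001000
Verification: 00111000 + 11001000 = 100000000; discarding the end carry (carry out of the top bit) leaves the 8-bit value 00000000, as required for x + (-x)



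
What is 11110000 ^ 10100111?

XOR: 1 when bits differ
  11110000
^ 10100111
----------
  01010111
Decimal: 240 ^ 167 = 87



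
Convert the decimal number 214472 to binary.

Using repeated division by 2:
214472 ÷ 2 = 107236 remainder 0
107236 ÷ 2 = 53618 remainder 0
53618 ÷ 2 = 26809 remainder 0
26809 ÷ 2 = 13404 remainder 1
13404 ÷ 2 = 6702 remainder 0
6702 ÷ 2 = 3351 remainder 0
3351 ÷ 2 = 1675 remainder 1
1675 ÷ 2 = 837 remainder 1
837 ÷ 2 = 418 remainder 1
418 ÷ 2 = 209 remainder 0
209 ÷ 2 = 104 remainder 1
104 ÷ 2 = 52 remainder 0
52 ÷ 2 = 26 remainder 0
26 ÷ 2 = 13 remainder 0
13 ÷ 2 = 6 remainder 1
6 ÷ 2 = 3 remainder 0
3 ÷ 2 = 1 remainder 1
1 ÷ 2 = 0 remainder 1
Reading remainders bottom to top: 110100010111001000



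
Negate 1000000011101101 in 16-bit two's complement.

Original (sign bit 1, negative): 1000000011101101
Step 1 - Invert all bits: 0111111100010010
Step 2 - Add 1: 0111111100010011
Verification: 1000000011101101 + 0111111100010011 = 10000000000000000; discarding the end carry (carry out of the top bit) leaves the 16-bit value 0000000000000000, as required for x + (-x)



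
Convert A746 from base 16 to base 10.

Expand by place value (powers of 16):
Digit values: A = 10
A746 = 10 × 16^3 + 7 × 16^2 + 4 × 16^1 + 6 × 16^0
= 10 × 4096 + 7 × 256 + 4 × 16 + 6 × 1
= 40960 + 1792 + 64 + 6
= 42822



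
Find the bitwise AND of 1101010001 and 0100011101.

AND: 1 only when both bits are 1
  1101010001
& 0100011101
------------
  0100010001
Decimal: 849 & 285 = 273



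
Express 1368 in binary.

Using repeated division by 2:
1368 ÷ 2 = 684 remainder 0
684 ÷ 2 = 342 remainder 0
342 ÷ 2 = 171 remainder 0
171 ÷ 2 = 85 remainder 1
85 ÷ 2 = 42 remainder 1
42 ÷ 2 = 21 remainder 0
21 ÷ 2 = 10 remainder 1
10 ÷ 2 = 5 remainder 0
5 ÷ 2 = 2 remainder 1
2 ÷ 2 = 1 remainder 0
1 ÷ 2 = 0 remainder 1
Reading remainders bottom to top: 10101011000



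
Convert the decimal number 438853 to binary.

Using repeated division by 2:
438853 ÷ 2 = 219426 remainder 1
219426 ÷ 2 = 109713 remainder 0
109713 ÷ 2 = 54856 remainder 1
54856 ÷ 2 = 27428 remainder 0
27428 ÷ 2 = 13714 remainder 0
13714 ÷ 2 = 6857 remainder 0
6857 ÷ 2 = 3428 remainder 1
3428 ÷ 2 = 1714 remainder 0
1714 ÷ 2 = 857 remainder 0
857 ÷ 2 = 428 remainder 1
428 ÷ 2 = 214 remainder 0
214 ÷ 2 = 107 remainder 0
107 ÷ 2 = 53 remainder 1
53 ÷ 2 = 26 remainder 1
26 ÷ 2 = 13 remainder 0
13 ÷ 2 = 6 remainder 1
6 ÷ 2 = 3 remainder 0
3 ÷ 2 = 1 remainder 1
1 ÷ 2 = 0 remainder 1
Reading remainders bottom to top: 1101011001001000101



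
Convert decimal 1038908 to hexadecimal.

Using repeated division by 16 (digits 10–15 are A–F):
1038908 ÷ 16 = 64931 remainder 12 (C)
64931 ÷ 16 = 4058 remainder 3
4058 ÷ 16 = 253 remainder 10 (A)
253 ÷ 16 = 15 remainder 13 (D)
15 ÷ 16 = 0 remainder 15 (F)
Reading remainders bottom to top: FDA3C



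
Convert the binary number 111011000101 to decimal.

Sum of powers of 2 for each 1-bit:
2^0 + 2^2 + 2^6 + 2^7 + 2^9 + 2^10 + 2^11
= 1 + 4 + 64 + 128 + 512 + 1024 + 2048
= 3781



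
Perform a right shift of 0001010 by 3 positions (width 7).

Original: 0001010 (decimal 10)
Shift right by 3 positions
Drop the 3 low bits; fill with zeros on the left
Result: 0000001 (decimal 1)
Equivalent: 10 >> 3 = 10 ÷ 2^3 = 1



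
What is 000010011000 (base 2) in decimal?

Sum of powers of 2 for each 1-bit:
2^3 + 2^4 + 2^7
= 8 + 16 + 128
= 152



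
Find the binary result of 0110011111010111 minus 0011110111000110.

Method 1 - Direct subtraction (column by column from the right: bit − bit − borrow-in; if negative, add 2 and borrow 1 from the next column):
borrow: 0111000000000000
        0110011111010111
-       0011110111000110
------------------------
        0010101000010001

Method 2 - Add two's complement:
Two's complement of 0011110111000110: invert → 1100001000111001, add 1 → 1100001000111010
  0110011111010111
+ 1100001000111010
------------------
 10010101000010001  (end carry out of the top bit = 1)
Discarding the end carry: 0010101000010001
Decimal check:
  0110011111010111 = 16384 + 8192 + 1024 + 512 + 256 + 128 + 64 + 16 + 4 + 2 + 1 = 26583
  0011110111000110 = 8192 + 4096 + 2048 + 1024 + 256 + 128 + 64 + 4 + 2 = 15814
  26583 - 15814 = 10769, and 0010101000010001 = 8192 + 2048 + 512 + 16 + 1 = 10769 ✓



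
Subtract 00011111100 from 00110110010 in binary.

Method 1 - Direct subtraction (column by column from the right: bit − bit − borrow-in; if negative, add 2 and borrow 1 from the next column):
borrow: 00111111000
        00110110010
-       00011111100
-------------------
        00010110110

Method 2 - Add two's complement:
Two's complement of 00011111100: invert → 11100000011, add 1 → 11100000100
  00110110010
+ 11100000100
-------------
 100010110110  (end carry out of the top bit = 1)
Discarding the end carry: 00010110110
Decimal check:
  00110110010 = 256 + 128 + 32 + 16 + 2 = 434
  00011111100 = 128 + 64 + 32 + 16 + 8 + 4 = 252
  434 - 252 = 182, and 00010110110 = 128 + 32 + 16 + 4 + 2 = 182 ✓



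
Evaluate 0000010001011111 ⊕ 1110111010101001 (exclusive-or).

XOR: 1 when bits differ
  0000010001011111
^ 1110111010101001
------------------
  1110101011110110
Decimal: 1119 ^ 61097 = 60150



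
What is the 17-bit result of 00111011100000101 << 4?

Original: 00111011100000101 (decimal 30469)
Shift left by 4 positions
Append 4 zeros on the right and drop the 4 high bits that overflow the 17-bit width
Result: 10111000001010000 (decimal 94288)
Equivalent: 30469 << 4 = 30469 × 2^4 = 487504, truncated to 17 bits = 94288



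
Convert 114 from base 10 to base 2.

Using repeated division by 2:
114 ÷ 2 = 57 remainder 0
57 ÷ 2 = 28 remainder 1
28 ÷ 2 = 14 remainder 0
14 ÷ 2 = 7 remainder 0
7 ÷ 2 = 3 remainder 1
3 ÷ 2 = 1 remainder 1
1 ÷ 2 = 0 remainder 1
Reading remainders bottom to top: 1110010



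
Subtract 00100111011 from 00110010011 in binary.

Method 1 - Direct subtraction (column by column from the right: bit − bit − borrow-in; if negative, add 2 and borrow 1 from the next column):
borrow: 00011110000
        00110010011
-       00100111011
-------------------
        00001011000

Method 2 - Add two's complement:
Two's complement of 00100111011: invert → 11011000100, add 1 → 11011000101
  00110010011
+ 11011000101
-------------
 100001011000  (end carry out of the top bit = 1)
Discarding the end carry: 00001011000
Decimal check:
  00110010011 = 256 + 128 + 16 + 2 + 1 = 403
  00100111011 = 256 + 32 + 16 + 8 + 2 + 1 = 315
  403 - 315 = 88, and 00001011000 = 64 + 16 + 8 = 88 ✓



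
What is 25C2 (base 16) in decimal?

Expand by place value (powers of 16):
Digit values: C = 12
25C2 = 2 × 16^3 + 5 × 16^2 + 12 × 16^1 + 2 × 16^0
= 2 × 4096 + 5 × 256 + 12 × 16 + 2 × 1
= 8192 + 1280 + 192 + 2
= 9666



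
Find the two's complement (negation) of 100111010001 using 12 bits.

Original (sign bit 1, negative): 100111010001
Step 1 - Invert all bits: 011000101110
Step 2 - Add 1: 011000101111
Verification: 100111010001 + 011000101111 = 1000000000000; discarding the end carry (carry out of the top bit) leaves the 12-bit value 000000000000, as required for x + (-x)



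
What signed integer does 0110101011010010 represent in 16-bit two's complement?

Binary: 0110101011010010
Sign bit: 0 (non-negative)
Read directly as an unsigned value:
0110101011010010 = 16384 + 8192 + 2048 + 512 + 128 + 64 + 16 + 2 = 27346
Value: 27346



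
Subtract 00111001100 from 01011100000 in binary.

Method 1 - Direct subtraction (column by column from the right: bit − bit − borrow-in; if negative, add 2 and borrow 1 from the next column):
borrow: 01000111000
        01011100000
-       00111001100
-------------------
        00100010100

Method 2 - Add two's complement:
Two's complement of 00111001100: invert → 11000110011, add 1 → 11000110100
  01011100000
+ 11000110100
-------------
 100100010100  (end carry out of the top bit = 1)
Discarding the end carry: 00100010100
Decimal check:
  01011100000 = 512 + 128 + 64 + 32 = 736
  00111001100 = 256 + 128 + 64 + 8 + 4 = 460
  736 - 460 = 276, and 00100010100 = 256 + 16 + 4 = 276 ✓



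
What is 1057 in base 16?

Using repeated division by 16 (digits 10–15 are A–F):
1057 ÷ 16 = 66 remainder 1
66 ÷ 16 = 4 remainder 2
4 ÷ 16 = 0 remainder 4
Reading remainders bottom to top: 421



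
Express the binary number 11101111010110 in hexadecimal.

Group into 4-bit nibbles from right:
  0011 = 3
  1011 = B
  1101 = D
  0110 = 6
Result: 3BD6



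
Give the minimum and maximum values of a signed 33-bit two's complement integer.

For 33-bit two's complement:
Minimum: -2^32 = -4294967296
Maximum: 2^32 - 1 = 4294967295



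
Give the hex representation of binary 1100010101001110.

Group into 4-bit nibbles from right:
  1100 = C
  0101 = 5
  0100 = 4
  1110 = E
Result: C54E



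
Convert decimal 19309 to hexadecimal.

Using repeated division by 16 (digits 10–15 are A–F):
19309 ÷ 16 = 1206 remainder 13 (D)
1206 ÷ 16 = 75 remainder 6
75 ÷ 16 = 4 remainder 11 (B)
4 ÷ 16 = 0 remainder 4
Reading remainders bottom to top: 4B6D



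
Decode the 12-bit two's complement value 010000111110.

Binary: 010000111110
Sign bit: 0 (non-negative)
Read directly as an unsigned value:
010000111110 = 1024 + 32 + 16 + 8 + 4 + 2 = 1086
Value: 1086



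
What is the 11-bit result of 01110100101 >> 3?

Original: 01110100101 (decimal 933)
Shift right by 3 positions
Drop the 3 low bits; fill with zeros on the left
Result: 00001110100 (decimal 116)
Equivalent: 933 >> 3 = 933 ÷ 2^3 = 116



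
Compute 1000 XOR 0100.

XOR: 1 when bits differ
  1000
^ 0100
------
  1100
Decimal: 8 ^ 4 = 12



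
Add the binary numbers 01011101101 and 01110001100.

Add column by column from the right: bit + bit + carry-in; write the sum mod 2, carry 1 when the sum is 2 or 3.
carry:  11100011000
        01011101101
+       01110001100
-------------------
       011001111001
(the carry out of the leftmost column, 0, becomes the leading bit)
Decimal check:
  01011101101 = 512 + 128 + 64 + 32 + 8 + 4 + 1 = 749
  01110001100 = 512 + 256 + 128 + 8 + 4 = 908
  749 + 908 = 1657, and 011001111001 = 1024 + 512 + 64 + 32 + 16 + 8 + 1 = 1657 ✓



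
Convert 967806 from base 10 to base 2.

Using repeated division by 2:
967806 ÷ 2 = 483903 remainder 0
483903 ÷ 2 = 241951 remainder 1
241951 ÷ 2 = 120975 remainder 1
120975 ÷ 2 = 60487 remainder 1
60487 ÷ 2 = 30243 remainder 1
30243 ÷ 2 = 15121 remainder 1
15121 ÷ 2 = 7560 remainder 1
7560 ÷ 2 = 3780 remainder 0
3780 ÷ 2 = 1890 remainder 0
1890 ÷ 2 = 945 remainder 0
945 ÷ 2 = 472 remainder 1
472 ÷ 2 = 236 remainder 0
236 ÷ 2 = 118 remainder 0
118 ÷ 2 = 59 remainder 0
59 ÷ 2 = 29 remainder 1
29 ÷ 2 = 14 remainder 1
14 ÷ 2 = 7 remainder 0
7 ÷ 2 = 3 remainder 1
3 ÷ 2 = 1 remainder 1
1 ÷ 2 = 0 remainder 1
Reading remainders bottom to top: 11101100010001111110



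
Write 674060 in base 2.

Using repeated division by 2:
674060 ÷ 2 = 337030 remainder 0
337030 ÷ 2 = 168515 remainder 0
168515 ÷ 2 = 84257 remainder 1
84257 ÷ 2 = 42128 remainder 1
42128 ÷ 2 = 21064 remainder 0
21064 ÷ 2 = 10532 remainder 0
10532 ÷ 2 = 5266 remainder 0
5266 ÷ 2 = 2633 remainder 0
2633 ÷ 2 = 1316 remainder 1
1316 ÷ 2 = 658 remainder 0
658 ÷ 2 = 329 remainder 0
329 ÷ 2 = 164 remainder 1
164 ÷ 2 = 82 remainder 0
82 ÷ 2 = 41 remainder 0
41 ÷ 2 = 20 remainder 1
20 ÷ 2 = 10 remainder 0
10 ÷ 2 = 5 remainder 0
5 ÷ 2 = 2 remainder 1
2 ÷ 2 = 1 remainder 0
1 ÷ 2 = 0 remainder 1
Reading remainders bottom to top: 10100100100100001100



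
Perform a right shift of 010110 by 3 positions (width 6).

Original: 010110 (decimal 22)
Shift right by 3 positions
Drop the 3 low bits; fill with zeros on the left
Result: 000010 (decimal 2)
Equivalent: 22 >> 3 = 22 ÷ 2^3 = 2



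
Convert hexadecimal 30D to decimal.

Expand by place value (powers of 16):
Digit values: D = 13
30D = 3 × 16^2 + 0 × 16^1 + 13 × 16^0
= 3 × 256 + 0 × 16 + 13 × 1
= 768 + 0 + 13
= 781



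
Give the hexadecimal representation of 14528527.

Using repeated division by 16 (digits 10–15 are A–F):
14528527 ÷ 16 = 908032 remainder 15 (F)
908032 ÷ 16 = 56752 remainder 0
56752 ÷ 16 = 3547 remainder 0
3547 ÷ 16 = 221 remainder 11 (B)
221 ÷ 16 = 13 remainder 13 (D)
13 ÷ 16 = 0 remainder 13 (D)
Reading remainders bottom to top: DDB00F



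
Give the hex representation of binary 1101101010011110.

Group into 4-bit nibbles from right:
  1101 = D
  1010 = A
  1001 = 9
  1110 = E
Result: DA9E



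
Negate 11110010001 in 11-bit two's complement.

Original (sign bit 1, negative): 11110010001
Step 1 - Invert all bits: 00001101110
Step 2 - Add 1: 00001101111
Verification: 11110010001 + 00001101111 = 100000000000; discarding the end carry (carry out of the top bit) leaves the 11-bit value 00000000000, as required for x + (-x)



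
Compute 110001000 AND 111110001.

AND: 1 only when both bits are 1
  110001000
& 111110001
-----------
  110000000
Decimal: 392 & 497 = 384



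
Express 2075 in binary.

Using repeated division by 2:
2075 ÷ 2 = 1037 remainder 1
1037 ÷ 2 = 518 remainder 1
518 ÷ 2 = 259 remainder 0
259 ÷ 2 = 129 remainder 1
129 ÷ 2 = 64 remainder 1
64 ÷ 2 = 32 remainder 0
32 ÷ 2 = 16 remainder 0
16 ÷ 2 = 8 remainder 0
8 ÷ 2 = 4 remainder 0
4 ÷ 2 = 2 remainder 0
2 ÷ 2 = 1 remainder 0
1 ÷ 2 = 0 remainder 1
Reading remainders bottom to top: 100000011011



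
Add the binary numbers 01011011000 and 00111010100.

Add column by column from the right: bit + bit + carry-in; write the sum mod 2, carry 1 when the sum is 2 or 3.
carry:  11110100000
        01011011000
+       00111010100
-------------------
       010010101100
(the carry out of the leftmost column, 0, becomes the leading bit)
Decimal check:
  01011011000 = 512 + 128 + 64 + 16 + 8 = 728
  00111010100 = 256 + 128 + 64 + 16 + 4 = 468
  728 + 468 = 1196, and 010010101100 = 1024 + 128 + 32 + 8 + 4 = 1196 ✓



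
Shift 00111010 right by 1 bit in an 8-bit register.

Original: 00111010 (decimal 58)
Shift right by 1 position
Drop the 1 low bit; fill with zero on the left
Result: 00011101 (decimal 29)
Equivalent: 58 >> 1 = 58 ÷ 2^1 = 29



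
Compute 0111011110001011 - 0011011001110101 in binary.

Method 1 - Direct subtraction (column by column from the right: bit − bit − borrow-in; if negative, add 2 and borrow 1 from the next column):
borrow: 0000000011101000
        0111011110001011
-       0011011001110101
------------------------
        0100000100010110

Method 2 - Add two's complement:
Two's complement of 0011011001110101: invert → 1100100110001010, add 1 → 1100100110001011
  0111011110001011
+ 1100100110001011
------------------
 10100000100010110  (end carry out of the top bit = 1)
Discarding the end carry: 0100000100010110
Decimal check:
  0111011110001011 = 16384 + 8192 + 4096 + 1024 + 512 + 256 + 128 + 8 + 2 + 1 = 30603
  0011011001110101 = 8192 + 4096 + 1024 + 512 + 64 + 32 + 16 + 4 + 1 = 13941
  30603 - 13941 = 16662, and 0100000100010110 = 16384 + 256 + 16 + 4 + 2 = 16662 ✓



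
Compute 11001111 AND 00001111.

AND: 1 only when both bits are 1
  11001111
& 00001111
----------
  00001111
Decimal: 207 & 15 = 15



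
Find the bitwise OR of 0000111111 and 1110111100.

OR: 1 when either bit is 1
  0000111111
| 1110111100
------------
  1110111111
Decimal: 63 | 956 = 959



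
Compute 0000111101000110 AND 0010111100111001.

AND: 1 only when both bits are 1
  0000111101000110
& 0010111100111001
------------------
  0000111100000000
Decimal: 3910 & 12089 = 3840



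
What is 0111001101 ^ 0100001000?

XOR: 1 when bits differ
  0111001101
^ 0100001000
------------
  0011000101
Decimal: 461 ^ 264 = 197



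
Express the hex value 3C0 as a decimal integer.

Expand by place value (powers of 16):
Digit values: C = 12
3C0 = 3 × 16^2 + 12 × 16^1 + 0 × 16^0
= 3 × 256 + 12 × 16 + 0 × 1
= 768 + 192 + 0
= 960



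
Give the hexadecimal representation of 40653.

Using repeated division by 16 (digits 10–15 are A–F):
40653 ÷ 16 = 2540 remainder 13 (D)
2540 ÷ 16 = 158 remainder 12 (C)
158 ÷ 16 = 9 remainder 14 (E)
9 ÷ 16 = 0 remainder 9
Reading remainders bottom to top: 9ECD



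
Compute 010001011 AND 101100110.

AND: 1 only when both bits are 1
  010001011
& 101100110
-----------
  000000010
Decimal: 139 & 358 = 2



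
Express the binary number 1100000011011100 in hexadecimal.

Group into 4-bit nibbles from right:
  1100 = C
  0000 = 0
  1101 = D
  1100 = C
Result: C0DC



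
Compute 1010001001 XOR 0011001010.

XOR: 1 when bits differ
  1010001001
^ 0011001010
------------
  1001000011
Decimal: 649 ^ 202 = 579



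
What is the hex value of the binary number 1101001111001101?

Group into 4-bit nibbles from right:
  1101 = D
  0011 = 3
  1100 = C
  1101 = D
Result: D3CD



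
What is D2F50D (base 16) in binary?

Convert each hex digit to 4 bits:
  D = 1101
  2 = 0010
  F = 1111
  5 = 0101
  0 = 0000
  D = 1101
Concatenate: 110100101111010100001101



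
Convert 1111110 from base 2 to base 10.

Sum of powers of 2 for each 1-bit:
2^1 + 2^2 + 2^3 + 2^4 + 2^5 + 2^6
= 2 + 4 + 8 + 16 + 32 + 64
= 126



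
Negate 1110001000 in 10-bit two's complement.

Original (sign bit 1, negative): 1110001000
Step 1 - Invert all bits: 0001110111
Step 2 - Add 1: 0001111000
Verification: 1110001000 + 0001111000 = 10000000000; discarding the end carry (carry out of the top bit) leaves the 10-bit value 0000000000, as required for x + (-x)



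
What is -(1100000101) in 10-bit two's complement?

Original (sign bit 1, negative): 1100000101
Step 1 - Invert all bits: 0011111010
Step 2 - Add 1: 0011111011
Verification: 1100000101 + 0011111011 = 10000000000; discarding the end carry (carry out of the top bit) leaves the 10-bit value 0000000000, as required for x + (-x)



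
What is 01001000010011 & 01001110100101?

AND: 1 only when both bits are 1
  01001000010011
& 01001110100101
----------------
  01001000000001
Decimal: 4627 & 5029 = 4609



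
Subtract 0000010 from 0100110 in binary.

Method 1 - Direct subtraction (column by column from the right: bit − bit − borrow-in; if negative, add 2 and borrow 1 from the next column):
borrow: 0000000
        0100110
-       0000010
---------------
        0100100

Method 2 - Add two's complement:
Two's complement of 0000010: invert → 1111101, add 1 → 1111110
  0100110
+ 1111110
---------
 10100100  (end carry out of the top bit = 1)
Discarding the end carry: 0100100
Decimal check:
  0100110 = 32 + 4 + 2 = 38
  0000010 = 2
  38 - 2 = 36, and 0100100 = 32 + 4 = 36 ✓



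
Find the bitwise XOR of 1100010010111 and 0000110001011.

XOR: 1 when bits differ
  1100010010111
^ 0000110001011
---------------
  1100100011100
Decimal: 6295 ^ 395 = 6428



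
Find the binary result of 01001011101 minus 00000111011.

Method 1 - Direct subtraction (column by column from the right: bit − bit − borrow-in; if negative, add 2 and borrow 1 from the next column):
borrow: 00001000100
        01001011101
-       00000111011
-------------------
        01000100010

Method 2 - Add two's complement:
Two's complement of 00000111011: invert → 11111000100, add 1 → 11111000101
  01001011101
+ 11111000101
-------------
 101000100010  (end carry out of the top bit = 1)
Discarding the end carry: 01000100010
Decimal check:
  01001011101 = 512 + 64 + 16 + 8 + 4 + 1 = 605
  00000111011 = 32 + 16 + 8 + 2 + 1 = 59
  605 - 59 = 546, and 01000100010 = 512 + 32 + 2 = 546 ✓



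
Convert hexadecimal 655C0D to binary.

Convert each hex digit to 4 bits:
  6 = 0110
  5 = 0101
  5 = 0101
  C = 1100
  0 = 0000
  D = 1101
Concatenate: 011001010101110000001101



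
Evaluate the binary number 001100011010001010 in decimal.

Sum of powers of 2 for each 1-bit:
2^1 + 2^3 + 2^7 + 2^9 + 2^10 + 2^14 + 2^15
= 2 + 8 + 128 + 512 + 1024 + 16384 + 32768
= 50826



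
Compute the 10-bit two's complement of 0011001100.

Original: 0011001100
Step 1 - Invert all bits: 1100110011
Step 2 - Add 1: 1100110100
Verification: 0011001100 + 1100110100 = 10000000000; discarding the end carry (carry out of the top bit) leaves the 10-bit value 0000000000, as required for x + (-x)



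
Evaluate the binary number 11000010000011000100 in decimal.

Sum of powers of 2 for each 1-bit:
2^2 + 2^6 + 2^7 + 2^13 + 2^18 + 2^19
= 4 + 64 + 128 + 8192 + 262144 + 524288
= 794820



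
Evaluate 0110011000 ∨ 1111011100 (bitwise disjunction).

OR: 1 when either bit is 1
  0110011000
| 1111011100
------------
  1111011100
Decimal: 408 | 988 = 988



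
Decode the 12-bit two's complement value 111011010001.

Binary: 111011010001
Sign bit: 1 (negative)
Invert: 000100101110
Add 1:  000100101111
Magnitude: 000100101111 = 256 + 32 + 8 + 4 + 2 + 1 = 303
Value: -303



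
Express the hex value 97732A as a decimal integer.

Expand by place value (powers of 16):
Digit values: A = 10
97732A = 9 × 16^5 + 7 × 16^4 + 7 × 16^3 + 3 × 16^2 + 2 × 16^1 + 10 × 16^0
= 9 × 1048576 + 7 × 65536 + 7 × 4096 + 3 × 256 + 2 × 16 + 10 × 1
= 9437184 + 458752 + 28672 + 768 + 32 + 10
= 9925418



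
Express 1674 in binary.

Using repeated division by 2:
1674 ÷ 2 = 837 remainder 0
837 ÷ 2 = 418 remainder 1
418 ÷ 2 = 209 remainder 0
209 ÷ 2 = 104 remainder 1
104 ÷ 2 = 52 remainder 0
52 ÷ 2 = 26 remainder 0
26 ÷ 2 = 13 remainder 0
13 ÷ 2 = 6 remainder 1
6 ÷ 2 = 3 remainder 0
3 ÷ 2 = 1 remainder 1
1 ÷ 2 = 0 remainder 1
Reading remainders bottom to top: 11010001010



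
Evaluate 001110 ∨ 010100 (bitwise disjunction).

OR: 1 when either bit is 1
  001110
| 010100
--------
  011110
Decimal: 14 | 20 = 30



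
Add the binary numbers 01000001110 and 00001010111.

Add column by column from the right: bit + bit + carry-in; write the sum mod 2, carry 1 when the sum is 2 or 3.
carry:  00000111100
        01000001110
+       00001010111
-------------------
       001001100101
(the carry out of the leftmost column, 0, becomes the leading bit)
Decimal check:
  01000001110 = 512 + 8 + 4 + 2 = 526
  00001010111 = 64 + 16 + 4 + 2 + 1 = 87
  526 + 87 = 613, and 001001100101 = 512 + 64 + 32 + 4 + 1 = 613 ✓



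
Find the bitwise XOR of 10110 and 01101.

XOR: 1 when bits differ
  10110
^ 01101
-------
  11011
Decimal: 22 ^ 13 = 27



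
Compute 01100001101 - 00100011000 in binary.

Method 1 - Direct subtraction (column by column from the right: bit − bit − borrow-in; if negative, add 2 and borrow 1 from the next column):
borrow: 01111100000
        01100001101
-       00100011000
-------------------
        00111110101

Method 2 - Add two's complement:
Two's complement of 00100011000: invert → 11011100111, add 1 → 11011101000
  01100001101
+ 11011101000
-------------
 100111110101  (end carry out of the top bit = 1)
Discarding the end carry: 00111110101
Decimal check:
  01100001101 = 512 + 256 + 8 + 4 + 1 = 781
  00100011000 = 256 + 16 + 8 = 280
  781 - 280 = 501, and 00111110101 = 256 + 128 + 64 + 32 + 16 + 4 + 1 = 501 ✓



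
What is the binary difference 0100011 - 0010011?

Method 1 - Direct subtraction (column by column from the right: bit − bit − borrow-in; if negative, add 2 and borrow 1 from the next column):
borrow: 0100000
        0100011
-       0010011
---------------
        0010000

Method 2 - Add two's complement:
Two's complement of 0010011: invert → 1101100, add 1 → 1101101
  0100011
+ 1101101
---------
 10010000  (end carry out of the top bit = 1)
Discarding the end carry: 0010000
Decimal check:
  0100011 = 32 + 2 + 1 = 35
  0010011 = 16 + 2 + 1 = 19
  35 - 19 = 16, and 0010000 = 16 ✓



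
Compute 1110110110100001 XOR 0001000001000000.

XOR: 1 when bits differ
  1110110110100001
^ 0001000001000000
------------------
  1111110111100001
Decimal: 60833 ^ 4160 = 64993



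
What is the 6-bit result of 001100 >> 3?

Original: 001100 (decimal 12)
Shift right by 3 positions
Drop the 3 low bits; fill with zeros on the left
Result: 000001 (decimal 1)
Equivalent: 12 >> 3 = 12 ÷ 2^3 = 1



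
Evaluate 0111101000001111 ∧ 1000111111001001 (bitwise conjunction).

AND: 1 only when both bits are 1
  0111101000001111
& 1000111111001001
------------------
  0000101000001001
Decimal: 31247 & 36809 = 2569



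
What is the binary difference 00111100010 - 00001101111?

Method 1 - Direct subtraction (column by column from the right: bit − bit − borrow-in; if negative, add 2 and borrow 1 from the next column):
borrow: 00011111110
        00111100010
-       00001101111
-------------------
        00101110011

Method 2 - Add two's complement:
Two's complement of 00001101111: invert → 11110010000, add 1 → 11110010001
  00111100010
+ 11110010001
-------------
 100101110011  (end carry out of the top bit = 1)
Discarding the end carry: 00101110011
Decimal check:
  00111100010 = 256 + 128 + 64 + 32 + 2 = 482
  00001101111 = 64 + 32 + 8 + 4 + 2 + 1 = 111
  482 - 111 = 371, and 00101110011 = 256 + 64 + 32 + 16 + 2 + 1 = 371 ✓



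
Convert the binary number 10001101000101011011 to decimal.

Sum of powers of 2 for each 1-bit:
2^0 + 2^1 + 2^3 + 2^4 + 2^6 + 2^8 + 2^12 + 2^14 + 2^15 + 2^19
= 1 + 2 + 8 + 16 + 64 + 256 + 4096 + 16384 + 32768 + 524288
= 577883



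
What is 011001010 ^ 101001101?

XOR: 1 when bits differ
  011001010
^ 101001101
-----------
  110000111
Decimal: 202 ^ 333 = 391



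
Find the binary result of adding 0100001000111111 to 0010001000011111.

Add column by column from the right: bit + bit + carry-in; write the sum mod 2, carry 1 when the sum is 2 or 3.
carry:  0000010001111110
        0100001000111111
+       0010001000011111
------------------------
       00110010001011110
(the carry out of the leftmost column, 0, becomes the leading bit)
Decimal check:
  0100001000111111 = 16384 + 512 + 32 + 16 + 8 + 4 + 2 + 1 = 16959
  0010001000011111 = 8192 + 512 + 16 + 8 + 4 + 2 + 1 = 8735
  16959 + 8735 = 25694, and 00110010001011110 = 16384 + 8192 + 1024 + 64 + 16 + 8 + 4 + 2 = 25694 ✓



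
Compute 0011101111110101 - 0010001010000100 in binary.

Method 1 - Direct subtraction (column by column from the right: bit − bit − borrow-in; if negative, add 2 and borrow 1 from the next column):
borrow: 0000000000000000
        0011101111110101
-       0010001010000100
------------------------
        0001100101110001

Method 2 - Add two's complement:
Two's complement of 0010001010000100: invert → 1101110101111011, add 1 → 1101110101111100
  0011101111110101
+ 1101110101111100
------------------
 10001100101110001  (end carry out of the top bit = 1)
Discarding the end carry: 0001100101110001
Decimal check:
  0011101111110101 = 8192 + 4096 + 2048 + 512 + 256 + 128 + 64 + 32 + 16 + 4 + 1 = 15349
  0010001010000100 = 8192 + 512 + 128 + 4 = 8836
  15349 - 8836 = 6513, and 0001100101110001 = 4096 + 2048 + 256 + 64 + 32 + 16 + 1 = 6513 ✓



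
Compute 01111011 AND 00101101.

AND: 1 only when both bits are 1
  01111011
& 00101101
----------
  00101001
Decimal: 123 & 45 = 41



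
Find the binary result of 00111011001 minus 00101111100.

Method 1 - Direct subtraction (column by column from the right: bit − bit − borrow-in; if negative, add 2 and borrow 1 from the next column):
borrow: 00011111000
        00111011001
-       00101111100
-------------------
        00001011101

Method 2 - Add two's complement:
Two's complement of 00101111100: invert → 11010000011, add 1 → 11010000100
  00111011001
+ 11010000100
-------------
 100001011101  (end carry out of the top bit = 1)
Discarding the end carry: 00001011101
Decimal check:
  00111011001 = 256 + 128 + 64 + 16 + 8 + 1 = 473
  00101111100 = 256 + 64 + 32 + 16 + 8 + 4 = 380
  473 - 380 = 93, and 00001011101 = 64 + 16 + 8 + 4 + 1 = 93 ✓

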